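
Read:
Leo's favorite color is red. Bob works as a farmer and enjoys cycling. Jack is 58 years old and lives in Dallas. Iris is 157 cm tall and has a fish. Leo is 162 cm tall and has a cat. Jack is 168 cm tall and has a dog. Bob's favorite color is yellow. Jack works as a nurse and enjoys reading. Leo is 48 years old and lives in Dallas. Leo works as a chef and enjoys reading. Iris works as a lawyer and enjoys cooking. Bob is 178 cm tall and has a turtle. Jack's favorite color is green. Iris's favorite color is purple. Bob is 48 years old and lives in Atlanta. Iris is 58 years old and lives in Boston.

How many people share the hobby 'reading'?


Count: 2

2


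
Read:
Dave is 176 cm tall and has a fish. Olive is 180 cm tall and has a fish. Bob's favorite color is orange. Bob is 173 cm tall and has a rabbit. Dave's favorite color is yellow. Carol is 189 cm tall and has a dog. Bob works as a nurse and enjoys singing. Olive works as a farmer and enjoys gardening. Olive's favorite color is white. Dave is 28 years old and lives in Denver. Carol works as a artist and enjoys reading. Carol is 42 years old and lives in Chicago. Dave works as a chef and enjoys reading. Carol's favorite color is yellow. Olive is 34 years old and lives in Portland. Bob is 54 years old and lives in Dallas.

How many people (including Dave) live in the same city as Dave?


Dave lives in Denver. Count = 1

1


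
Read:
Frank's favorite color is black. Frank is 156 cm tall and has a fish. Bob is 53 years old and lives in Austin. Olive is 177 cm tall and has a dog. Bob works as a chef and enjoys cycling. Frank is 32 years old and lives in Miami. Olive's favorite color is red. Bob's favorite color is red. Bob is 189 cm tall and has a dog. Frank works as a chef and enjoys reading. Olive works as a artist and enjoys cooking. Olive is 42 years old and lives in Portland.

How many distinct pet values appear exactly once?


Unique pet values: 1

1


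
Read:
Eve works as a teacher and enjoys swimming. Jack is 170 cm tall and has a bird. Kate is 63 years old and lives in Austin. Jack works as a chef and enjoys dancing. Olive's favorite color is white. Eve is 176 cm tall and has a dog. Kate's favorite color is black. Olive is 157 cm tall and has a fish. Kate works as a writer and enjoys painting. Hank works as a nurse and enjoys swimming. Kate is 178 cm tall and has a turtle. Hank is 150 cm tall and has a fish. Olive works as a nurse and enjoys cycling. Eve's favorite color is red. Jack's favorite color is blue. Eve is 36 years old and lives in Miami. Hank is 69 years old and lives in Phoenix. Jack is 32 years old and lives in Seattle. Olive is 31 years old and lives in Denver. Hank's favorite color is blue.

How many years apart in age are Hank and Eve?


69 vs 36, diff = 33

33


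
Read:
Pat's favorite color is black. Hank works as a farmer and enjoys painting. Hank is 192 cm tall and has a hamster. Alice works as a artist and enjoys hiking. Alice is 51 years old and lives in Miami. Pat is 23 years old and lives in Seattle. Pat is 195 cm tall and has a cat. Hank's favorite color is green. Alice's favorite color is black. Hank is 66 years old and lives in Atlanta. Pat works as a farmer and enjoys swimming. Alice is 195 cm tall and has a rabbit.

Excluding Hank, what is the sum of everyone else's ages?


Sum (excluding Hank): 74

74


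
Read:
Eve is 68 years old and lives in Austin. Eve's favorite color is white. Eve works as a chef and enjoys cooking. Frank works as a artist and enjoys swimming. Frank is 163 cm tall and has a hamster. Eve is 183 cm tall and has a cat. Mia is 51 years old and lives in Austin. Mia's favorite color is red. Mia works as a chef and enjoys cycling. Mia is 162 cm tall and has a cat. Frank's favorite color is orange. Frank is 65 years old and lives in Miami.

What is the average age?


Sum=184, n=3, avg=61.33

61.33


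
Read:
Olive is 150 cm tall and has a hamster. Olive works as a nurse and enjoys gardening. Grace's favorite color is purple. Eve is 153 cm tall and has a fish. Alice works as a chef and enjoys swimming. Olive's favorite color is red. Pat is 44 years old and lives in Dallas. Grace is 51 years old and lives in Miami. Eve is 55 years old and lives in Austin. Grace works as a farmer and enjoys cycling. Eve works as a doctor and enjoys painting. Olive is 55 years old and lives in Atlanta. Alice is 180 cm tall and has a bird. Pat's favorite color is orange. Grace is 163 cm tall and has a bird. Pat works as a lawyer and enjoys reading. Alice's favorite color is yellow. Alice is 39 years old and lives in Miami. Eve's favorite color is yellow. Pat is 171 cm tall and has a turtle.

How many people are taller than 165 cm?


Taller than 165: 2

2


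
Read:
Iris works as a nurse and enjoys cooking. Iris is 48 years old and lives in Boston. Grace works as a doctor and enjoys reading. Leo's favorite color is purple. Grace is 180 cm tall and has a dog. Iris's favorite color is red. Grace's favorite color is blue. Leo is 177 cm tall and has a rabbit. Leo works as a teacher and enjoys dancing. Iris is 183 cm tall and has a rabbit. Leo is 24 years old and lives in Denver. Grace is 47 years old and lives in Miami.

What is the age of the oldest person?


Oldest: Iris at 48

48


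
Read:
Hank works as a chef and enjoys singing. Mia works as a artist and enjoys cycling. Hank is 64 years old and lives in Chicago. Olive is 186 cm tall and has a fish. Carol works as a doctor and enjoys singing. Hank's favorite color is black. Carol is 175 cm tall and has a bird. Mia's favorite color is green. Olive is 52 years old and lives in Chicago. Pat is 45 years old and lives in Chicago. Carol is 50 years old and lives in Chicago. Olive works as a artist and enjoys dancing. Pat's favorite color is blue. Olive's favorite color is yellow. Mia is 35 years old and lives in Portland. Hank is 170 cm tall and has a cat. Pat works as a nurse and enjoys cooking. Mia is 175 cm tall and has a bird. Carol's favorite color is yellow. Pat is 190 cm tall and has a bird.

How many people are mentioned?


People: Pat, Hank, Mia, Olive, Carol. Count = 5

5


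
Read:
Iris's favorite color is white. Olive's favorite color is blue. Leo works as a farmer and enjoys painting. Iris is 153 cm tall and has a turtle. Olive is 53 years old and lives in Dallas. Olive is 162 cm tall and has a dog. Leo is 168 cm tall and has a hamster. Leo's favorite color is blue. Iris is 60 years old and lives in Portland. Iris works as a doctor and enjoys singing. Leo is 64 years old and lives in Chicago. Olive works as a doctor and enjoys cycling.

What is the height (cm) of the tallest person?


Tallest: Leo at 168 cm

168


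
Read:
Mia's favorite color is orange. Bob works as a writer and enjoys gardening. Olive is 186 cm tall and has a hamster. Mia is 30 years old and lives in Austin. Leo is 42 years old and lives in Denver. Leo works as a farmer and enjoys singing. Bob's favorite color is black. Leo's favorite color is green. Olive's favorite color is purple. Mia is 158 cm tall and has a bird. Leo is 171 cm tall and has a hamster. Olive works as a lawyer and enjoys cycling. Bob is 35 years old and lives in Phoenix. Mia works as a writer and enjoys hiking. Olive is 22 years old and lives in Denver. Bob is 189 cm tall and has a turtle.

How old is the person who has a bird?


Person with bird is Mia, age 30

30


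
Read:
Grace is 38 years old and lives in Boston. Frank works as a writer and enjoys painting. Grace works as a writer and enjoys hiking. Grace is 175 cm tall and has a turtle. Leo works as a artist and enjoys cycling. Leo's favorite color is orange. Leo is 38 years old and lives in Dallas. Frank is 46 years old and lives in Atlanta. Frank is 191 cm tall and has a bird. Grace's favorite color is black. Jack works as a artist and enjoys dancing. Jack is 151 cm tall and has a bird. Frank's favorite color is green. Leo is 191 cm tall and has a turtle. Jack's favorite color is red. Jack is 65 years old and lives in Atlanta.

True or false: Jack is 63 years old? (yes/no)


Jack is actually 65. no

no


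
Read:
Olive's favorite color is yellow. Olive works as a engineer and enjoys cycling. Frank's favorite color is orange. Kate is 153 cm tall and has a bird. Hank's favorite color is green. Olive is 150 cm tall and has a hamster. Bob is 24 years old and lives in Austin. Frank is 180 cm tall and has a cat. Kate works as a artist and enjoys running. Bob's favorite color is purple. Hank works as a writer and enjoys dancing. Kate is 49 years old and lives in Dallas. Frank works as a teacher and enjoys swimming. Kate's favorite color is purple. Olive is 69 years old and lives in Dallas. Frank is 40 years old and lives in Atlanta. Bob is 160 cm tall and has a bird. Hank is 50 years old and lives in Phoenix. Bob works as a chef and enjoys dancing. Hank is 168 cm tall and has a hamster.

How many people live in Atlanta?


Count in Atlanta: 1

1


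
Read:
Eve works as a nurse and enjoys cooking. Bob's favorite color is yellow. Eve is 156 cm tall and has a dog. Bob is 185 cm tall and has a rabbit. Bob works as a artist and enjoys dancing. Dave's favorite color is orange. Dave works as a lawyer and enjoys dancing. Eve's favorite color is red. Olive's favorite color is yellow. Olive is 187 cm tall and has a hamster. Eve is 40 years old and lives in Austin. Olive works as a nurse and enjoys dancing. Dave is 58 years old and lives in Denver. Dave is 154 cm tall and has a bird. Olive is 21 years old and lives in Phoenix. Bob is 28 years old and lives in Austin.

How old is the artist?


The artist is Bob, age 28

28


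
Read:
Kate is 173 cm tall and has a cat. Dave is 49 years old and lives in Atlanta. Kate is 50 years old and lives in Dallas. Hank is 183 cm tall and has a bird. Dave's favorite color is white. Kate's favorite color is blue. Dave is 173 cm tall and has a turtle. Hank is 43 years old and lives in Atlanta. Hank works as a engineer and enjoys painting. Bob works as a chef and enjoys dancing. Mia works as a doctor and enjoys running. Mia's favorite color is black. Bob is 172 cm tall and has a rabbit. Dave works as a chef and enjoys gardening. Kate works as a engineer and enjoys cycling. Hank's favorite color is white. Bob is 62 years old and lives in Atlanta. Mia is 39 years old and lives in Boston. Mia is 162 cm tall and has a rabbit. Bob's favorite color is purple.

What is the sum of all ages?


43+39+50+62+49 = 243

243


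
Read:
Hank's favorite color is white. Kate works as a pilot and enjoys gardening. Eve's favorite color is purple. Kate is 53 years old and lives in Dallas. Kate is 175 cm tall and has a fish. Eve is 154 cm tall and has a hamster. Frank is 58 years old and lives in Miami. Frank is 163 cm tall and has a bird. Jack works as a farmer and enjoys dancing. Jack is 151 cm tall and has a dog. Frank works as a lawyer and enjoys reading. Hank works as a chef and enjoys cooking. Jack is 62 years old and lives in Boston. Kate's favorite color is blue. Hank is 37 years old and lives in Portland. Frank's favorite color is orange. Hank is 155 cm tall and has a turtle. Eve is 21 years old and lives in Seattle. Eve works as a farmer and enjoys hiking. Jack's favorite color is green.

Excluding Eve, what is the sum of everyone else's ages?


Sum (excluding Eve): 210

210


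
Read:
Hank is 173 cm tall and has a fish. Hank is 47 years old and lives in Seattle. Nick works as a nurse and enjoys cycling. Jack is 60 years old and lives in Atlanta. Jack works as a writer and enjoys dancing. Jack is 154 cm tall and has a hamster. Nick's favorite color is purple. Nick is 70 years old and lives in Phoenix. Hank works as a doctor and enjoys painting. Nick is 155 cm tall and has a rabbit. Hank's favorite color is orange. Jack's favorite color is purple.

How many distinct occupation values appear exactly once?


Unique occupation values: 3

3


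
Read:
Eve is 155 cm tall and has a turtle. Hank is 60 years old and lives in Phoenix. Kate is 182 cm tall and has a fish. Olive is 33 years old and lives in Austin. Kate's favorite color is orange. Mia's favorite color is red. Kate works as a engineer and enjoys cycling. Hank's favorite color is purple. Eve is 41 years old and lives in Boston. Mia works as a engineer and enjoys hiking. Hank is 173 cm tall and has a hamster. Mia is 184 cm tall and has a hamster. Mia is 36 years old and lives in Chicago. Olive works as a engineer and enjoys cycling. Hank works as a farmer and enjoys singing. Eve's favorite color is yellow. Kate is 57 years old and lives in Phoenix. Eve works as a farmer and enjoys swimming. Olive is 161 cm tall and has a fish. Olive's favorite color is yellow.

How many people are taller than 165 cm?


Taller than 165: 3

3


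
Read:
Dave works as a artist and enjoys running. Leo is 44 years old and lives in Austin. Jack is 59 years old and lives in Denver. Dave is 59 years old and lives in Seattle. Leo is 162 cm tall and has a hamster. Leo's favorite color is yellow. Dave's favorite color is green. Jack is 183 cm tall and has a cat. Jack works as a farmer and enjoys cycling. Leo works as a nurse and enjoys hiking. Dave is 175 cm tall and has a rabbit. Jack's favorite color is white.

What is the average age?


Sum=162, n=3, avg=54

54


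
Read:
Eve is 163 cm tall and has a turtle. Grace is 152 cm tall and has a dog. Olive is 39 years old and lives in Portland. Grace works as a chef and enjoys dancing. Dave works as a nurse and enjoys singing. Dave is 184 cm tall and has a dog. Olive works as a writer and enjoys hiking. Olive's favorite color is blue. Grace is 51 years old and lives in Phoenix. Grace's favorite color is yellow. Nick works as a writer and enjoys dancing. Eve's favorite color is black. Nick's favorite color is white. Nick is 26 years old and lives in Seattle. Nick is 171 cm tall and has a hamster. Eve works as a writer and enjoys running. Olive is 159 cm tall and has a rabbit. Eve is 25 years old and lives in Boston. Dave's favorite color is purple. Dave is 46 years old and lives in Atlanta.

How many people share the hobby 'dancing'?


Count: 2

2


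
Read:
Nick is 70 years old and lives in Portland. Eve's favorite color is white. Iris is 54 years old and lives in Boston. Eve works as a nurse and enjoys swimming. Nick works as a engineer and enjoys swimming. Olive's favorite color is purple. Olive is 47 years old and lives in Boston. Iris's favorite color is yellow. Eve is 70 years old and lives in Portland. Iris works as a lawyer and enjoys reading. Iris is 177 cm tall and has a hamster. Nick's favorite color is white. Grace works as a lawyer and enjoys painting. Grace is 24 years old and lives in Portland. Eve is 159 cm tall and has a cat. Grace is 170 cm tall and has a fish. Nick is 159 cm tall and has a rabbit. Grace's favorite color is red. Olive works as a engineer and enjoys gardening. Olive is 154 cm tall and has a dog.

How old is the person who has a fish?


Person with fish is Grace, age 24

24


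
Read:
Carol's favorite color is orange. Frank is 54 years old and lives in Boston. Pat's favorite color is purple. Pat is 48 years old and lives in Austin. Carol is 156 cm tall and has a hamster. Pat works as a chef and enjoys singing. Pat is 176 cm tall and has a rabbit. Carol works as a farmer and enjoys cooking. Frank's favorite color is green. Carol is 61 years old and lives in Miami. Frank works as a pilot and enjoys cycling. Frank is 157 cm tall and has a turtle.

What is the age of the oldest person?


Oldest: Carol at 61

61


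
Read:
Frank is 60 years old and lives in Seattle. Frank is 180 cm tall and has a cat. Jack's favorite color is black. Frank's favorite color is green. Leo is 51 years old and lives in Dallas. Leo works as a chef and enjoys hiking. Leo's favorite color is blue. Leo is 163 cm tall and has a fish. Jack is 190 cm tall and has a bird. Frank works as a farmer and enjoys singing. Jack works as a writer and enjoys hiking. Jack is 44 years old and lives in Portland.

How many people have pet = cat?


Count: 1

1


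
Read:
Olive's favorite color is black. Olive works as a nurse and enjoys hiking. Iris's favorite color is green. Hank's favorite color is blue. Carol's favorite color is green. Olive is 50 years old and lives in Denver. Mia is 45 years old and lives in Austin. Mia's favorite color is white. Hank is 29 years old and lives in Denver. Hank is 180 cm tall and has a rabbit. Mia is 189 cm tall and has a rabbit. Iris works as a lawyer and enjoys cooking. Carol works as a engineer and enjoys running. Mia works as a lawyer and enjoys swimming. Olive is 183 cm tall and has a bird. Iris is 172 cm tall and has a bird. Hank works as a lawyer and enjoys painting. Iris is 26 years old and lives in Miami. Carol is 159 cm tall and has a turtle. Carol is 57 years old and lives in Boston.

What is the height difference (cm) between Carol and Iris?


|159 - 172| = 13

13


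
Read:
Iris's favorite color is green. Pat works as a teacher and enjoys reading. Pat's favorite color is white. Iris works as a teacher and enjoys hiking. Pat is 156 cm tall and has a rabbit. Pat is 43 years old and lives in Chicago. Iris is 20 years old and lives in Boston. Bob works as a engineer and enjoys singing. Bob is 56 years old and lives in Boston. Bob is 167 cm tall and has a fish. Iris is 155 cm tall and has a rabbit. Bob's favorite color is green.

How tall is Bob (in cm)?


Bob is 167 cm tall

167


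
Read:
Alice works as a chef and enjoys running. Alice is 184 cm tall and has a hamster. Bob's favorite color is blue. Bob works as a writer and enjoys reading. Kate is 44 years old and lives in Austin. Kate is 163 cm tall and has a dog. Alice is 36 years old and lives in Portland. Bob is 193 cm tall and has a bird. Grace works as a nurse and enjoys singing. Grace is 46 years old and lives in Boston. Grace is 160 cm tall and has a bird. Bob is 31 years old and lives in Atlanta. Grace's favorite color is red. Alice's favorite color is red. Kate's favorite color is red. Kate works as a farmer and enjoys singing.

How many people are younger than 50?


Filter: 4

4


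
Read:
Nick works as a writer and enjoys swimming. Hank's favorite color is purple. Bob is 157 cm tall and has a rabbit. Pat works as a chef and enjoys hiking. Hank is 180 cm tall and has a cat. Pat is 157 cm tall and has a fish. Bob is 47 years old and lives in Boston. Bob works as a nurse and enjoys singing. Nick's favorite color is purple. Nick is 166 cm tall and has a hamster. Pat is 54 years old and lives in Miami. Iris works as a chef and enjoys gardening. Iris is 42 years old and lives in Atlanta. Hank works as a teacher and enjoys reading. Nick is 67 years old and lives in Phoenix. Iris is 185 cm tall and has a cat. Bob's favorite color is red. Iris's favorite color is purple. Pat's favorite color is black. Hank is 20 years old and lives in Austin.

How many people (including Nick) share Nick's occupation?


Nick is a writer. Count = 1

1


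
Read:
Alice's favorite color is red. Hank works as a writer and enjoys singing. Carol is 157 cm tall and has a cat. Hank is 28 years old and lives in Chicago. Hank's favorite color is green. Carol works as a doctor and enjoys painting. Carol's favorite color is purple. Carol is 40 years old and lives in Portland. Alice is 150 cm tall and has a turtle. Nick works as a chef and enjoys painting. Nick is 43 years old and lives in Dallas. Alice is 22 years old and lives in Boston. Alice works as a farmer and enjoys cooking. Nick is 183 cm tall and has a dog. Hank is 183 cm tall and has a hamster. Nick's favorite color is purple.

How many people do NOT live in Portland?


Not in Portland: 3

3


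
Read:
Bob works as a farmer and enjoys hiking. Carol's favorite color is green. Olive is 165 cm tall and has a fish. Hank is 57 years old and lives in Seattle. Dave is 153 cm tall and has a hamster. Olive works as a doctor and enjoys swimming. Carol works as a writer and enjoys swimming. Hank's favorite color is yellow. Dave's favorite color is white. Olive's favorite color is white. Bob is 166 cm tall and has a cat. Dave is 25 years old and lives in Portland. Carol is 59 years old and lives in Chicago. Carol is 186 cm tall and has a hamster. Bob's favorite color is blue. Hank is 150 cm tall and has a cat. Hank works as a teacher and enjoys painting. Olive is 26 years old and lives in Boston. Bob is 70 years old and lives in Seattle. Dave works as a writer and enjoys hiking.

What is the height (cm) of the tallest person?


Tallest: Carol at 186 cm

186


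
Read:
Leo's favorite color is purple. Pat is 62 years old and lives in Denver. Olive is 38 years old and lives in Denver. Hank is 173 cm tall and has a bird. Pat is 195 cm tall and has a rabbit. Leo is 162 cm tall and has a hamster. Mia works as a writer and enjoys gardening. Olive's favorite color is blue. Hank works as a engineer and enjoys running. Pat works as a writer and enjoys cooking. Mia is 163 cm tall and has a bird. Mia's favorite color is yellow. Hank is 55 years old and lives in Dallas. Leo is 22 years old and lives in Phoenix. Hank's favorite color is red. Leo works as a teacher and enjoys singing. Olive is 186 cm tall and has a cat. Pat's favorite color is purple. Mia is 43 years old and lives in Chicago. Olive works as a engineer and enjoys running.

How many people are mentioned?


People: Olive, Hank, Leo, Pat, Mia. Count = 5

5


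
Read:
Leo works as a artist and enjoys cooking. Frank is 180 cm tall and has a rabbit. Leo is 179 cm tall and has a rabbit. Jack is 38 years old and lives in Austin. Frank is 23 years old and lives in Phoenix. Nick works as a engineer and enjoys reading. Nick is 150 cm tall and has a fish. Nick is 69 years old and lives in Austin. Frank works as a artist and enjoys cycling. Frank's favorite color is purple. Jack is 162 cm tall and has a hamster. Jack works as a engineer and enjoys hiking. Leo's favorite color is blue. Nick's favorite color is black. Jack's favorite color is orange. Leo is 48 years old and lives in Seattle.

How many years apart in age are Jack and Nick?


38 vs 69, diff = 31

31


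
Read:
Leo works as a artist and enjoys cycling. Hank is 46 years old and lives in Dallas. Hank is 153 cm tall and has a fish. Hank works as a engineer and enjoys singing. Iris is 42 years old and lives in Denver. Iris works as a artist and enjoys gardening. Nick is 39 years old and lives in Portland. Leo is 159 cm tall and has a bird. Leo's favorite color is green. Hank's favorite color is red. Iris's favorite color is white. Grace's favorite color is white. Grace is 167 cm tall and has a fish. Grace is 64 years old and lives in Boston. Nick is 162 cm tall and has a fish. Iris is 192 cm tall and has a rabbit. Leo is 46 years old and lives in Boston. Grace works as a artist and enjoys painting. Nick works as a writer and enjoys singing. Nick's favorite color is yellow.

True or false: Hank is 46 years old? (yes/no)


Hank is actually 46. yes

yes


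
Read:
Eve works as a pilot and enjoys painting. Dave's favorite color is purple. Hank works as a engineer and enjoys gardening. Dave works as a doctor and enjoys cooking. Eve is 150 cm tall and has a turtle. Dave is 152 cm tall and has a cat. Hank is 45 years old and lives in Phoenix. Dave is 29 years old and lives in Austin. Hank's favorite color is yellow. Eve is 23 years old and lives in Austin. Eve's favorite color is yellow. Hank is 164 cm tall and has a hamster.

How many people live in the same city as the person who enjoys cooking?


Person with hobby cooking is Dave, city Austin. Count = 2

2


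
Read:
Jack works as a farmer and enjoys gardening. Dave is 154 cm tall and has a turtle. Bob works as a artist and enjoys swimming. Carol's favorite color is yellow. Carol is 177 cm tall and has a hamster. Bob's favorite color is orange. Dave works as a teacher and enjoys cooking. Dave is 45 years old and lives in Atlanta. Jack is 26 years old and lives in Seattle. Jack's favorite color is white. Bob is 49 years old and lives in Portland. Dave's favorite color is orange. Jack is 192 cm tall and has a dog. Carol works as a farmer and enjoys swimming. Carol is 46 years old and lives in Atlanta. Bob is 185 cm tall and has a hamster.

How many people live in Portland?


Count in Portland: 1

1


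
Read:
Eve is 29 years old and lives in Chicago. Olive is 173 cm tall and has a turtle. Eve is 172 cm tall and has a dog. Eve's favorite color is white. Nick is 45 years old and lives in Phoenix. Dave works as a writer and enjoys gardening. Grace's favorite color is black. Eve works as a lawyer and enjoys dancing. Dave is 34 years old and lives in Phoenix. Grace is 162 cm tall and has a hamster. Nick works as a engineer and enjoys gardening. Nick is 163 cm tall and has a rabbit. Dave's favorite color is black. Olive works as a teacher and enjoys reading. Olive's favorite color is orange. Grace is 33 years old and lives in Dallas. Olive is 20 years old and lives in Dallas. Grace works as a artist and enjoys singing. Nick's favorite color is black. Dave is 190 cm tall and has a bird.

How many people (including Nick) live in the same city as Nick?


Nick lives in Phoenix. Count = 2

2


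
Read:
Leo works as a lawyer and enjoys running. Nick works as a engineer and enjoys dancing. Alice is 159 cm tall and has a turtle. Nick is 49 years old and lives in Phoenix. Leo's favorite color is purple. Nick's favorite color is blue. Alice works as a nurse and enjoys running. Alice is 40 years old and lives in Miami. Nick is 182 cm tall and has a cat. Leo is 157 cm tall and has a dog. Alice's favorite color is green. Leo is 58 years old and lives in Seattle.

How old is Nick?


Nick is 49 years old

49


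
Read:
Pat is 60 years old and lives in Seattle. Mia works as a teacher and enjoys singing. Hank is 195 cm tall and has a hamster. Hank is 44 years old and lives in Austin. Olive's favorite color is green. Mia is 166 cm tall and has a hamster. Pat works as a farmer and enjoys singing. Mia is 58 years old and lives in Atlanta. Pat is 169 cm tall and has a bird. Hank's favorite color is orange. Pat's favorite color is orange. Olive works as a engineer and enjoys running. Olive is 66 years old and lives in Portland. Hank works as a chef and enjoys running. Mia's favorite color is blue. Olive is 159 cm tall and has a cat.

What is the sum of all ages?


58+44+60+66 = 228

228


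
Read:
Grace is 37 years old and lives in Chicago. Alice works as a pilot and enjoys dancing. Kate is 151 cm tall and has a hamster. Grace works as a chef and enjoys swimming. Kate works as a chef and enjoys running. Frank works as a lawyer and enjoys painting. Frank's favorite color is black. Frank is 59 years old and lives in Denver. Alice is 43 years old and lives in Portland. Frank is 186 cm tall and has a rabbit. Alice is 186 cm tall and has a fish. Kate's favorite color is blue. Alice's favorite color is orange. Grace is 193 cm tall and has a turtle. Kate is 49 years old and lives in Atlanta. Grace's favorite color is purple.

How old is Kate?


Kate is 49 years old

49


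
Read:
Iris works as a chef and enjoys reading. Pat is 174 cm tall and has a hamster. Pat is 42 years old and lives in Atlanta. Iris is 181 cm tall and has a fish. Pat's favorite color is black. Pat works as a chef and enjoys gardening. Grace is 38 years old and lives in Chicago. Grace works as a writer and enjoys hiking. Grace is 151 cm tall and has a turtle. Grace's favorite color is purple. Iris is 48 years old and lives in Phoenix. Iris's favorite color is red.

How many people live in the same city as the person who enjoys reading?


Person with hobby reading is Iris, city Phoenix. Count = 1

1


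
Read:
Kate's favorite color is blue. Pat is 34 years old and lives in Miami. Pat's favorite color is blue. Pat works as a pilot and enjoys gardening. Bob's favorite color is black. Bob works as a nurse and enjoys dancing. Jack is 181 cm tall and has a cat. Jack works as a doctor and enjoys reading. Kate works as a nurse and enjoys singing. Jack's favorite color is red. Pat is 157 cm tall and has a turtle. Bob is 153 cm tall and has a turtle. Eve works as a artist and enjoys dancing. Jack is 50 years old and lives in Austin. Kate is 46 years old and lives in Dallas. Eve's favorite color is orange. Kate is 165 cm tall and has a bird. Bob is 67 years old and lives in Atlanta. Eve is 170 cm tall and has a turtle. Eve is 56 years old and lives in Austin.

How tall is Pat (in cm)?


Pat is 157 cm tall

157


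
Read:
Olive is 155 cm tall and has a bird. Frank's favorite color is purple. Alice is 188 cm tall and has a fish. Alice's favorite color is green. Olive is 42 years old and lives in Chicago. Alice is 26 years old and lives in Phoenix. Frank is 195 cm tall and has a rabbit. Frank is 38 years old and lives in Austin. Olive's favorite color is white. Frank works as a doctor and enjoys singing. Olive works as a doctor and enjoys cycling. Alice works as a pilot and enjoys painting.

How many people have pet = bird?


Count: 1

1


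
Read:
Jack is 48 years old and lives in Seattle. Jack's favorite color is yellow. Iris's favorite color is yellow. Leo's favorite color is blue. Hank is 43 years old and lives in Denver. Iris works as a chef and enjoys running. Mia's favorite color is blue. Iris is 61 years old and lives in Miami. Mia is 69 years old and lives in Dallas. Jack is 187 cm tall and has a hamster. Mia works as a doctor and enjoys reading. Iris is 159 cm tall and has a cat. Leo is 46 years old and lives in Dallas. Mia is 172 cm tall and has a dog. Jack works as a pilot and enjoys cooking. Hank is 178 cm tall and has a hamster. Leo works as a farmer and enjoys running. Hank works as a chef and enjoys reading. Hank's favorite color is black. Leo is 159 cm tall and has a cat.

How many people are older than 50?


Filter: 2

2


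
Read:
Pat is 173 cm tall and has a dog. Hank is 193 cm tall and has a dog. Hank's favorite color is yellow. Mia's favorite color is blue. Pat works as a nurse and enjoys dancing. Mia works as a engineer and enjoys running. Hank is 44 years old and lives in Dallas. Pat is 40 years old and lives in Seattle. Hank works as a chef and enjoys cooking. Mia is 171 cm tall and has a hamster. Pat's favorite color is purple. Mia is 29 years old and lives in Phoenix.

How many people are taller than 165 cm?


Taller than 165: 3

3


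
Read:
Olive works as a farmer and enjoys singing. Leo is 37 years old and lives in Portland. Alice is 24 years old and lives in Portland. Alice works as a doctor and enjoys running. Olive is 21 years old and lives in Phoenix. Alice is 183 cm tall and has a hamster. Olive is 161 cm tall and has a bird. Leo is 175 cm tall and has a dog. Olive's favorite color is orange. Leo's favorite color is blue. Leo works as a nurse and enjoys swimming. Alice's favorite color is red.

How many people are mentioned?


People: Leo, Olive, Alice. Count = 3

3


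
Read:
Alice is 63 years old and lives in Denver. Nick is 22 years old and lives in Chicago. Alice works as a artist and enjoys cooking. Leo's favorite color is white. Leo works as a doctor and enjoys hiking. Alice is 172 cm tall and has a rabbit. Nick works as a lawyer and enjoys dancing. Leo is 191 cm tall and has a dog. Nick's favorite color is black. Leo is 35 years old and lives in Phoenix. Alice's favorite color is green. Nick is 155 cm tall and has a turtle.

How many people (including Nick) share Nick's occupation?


Nick is a lawyer. Count = 1

1


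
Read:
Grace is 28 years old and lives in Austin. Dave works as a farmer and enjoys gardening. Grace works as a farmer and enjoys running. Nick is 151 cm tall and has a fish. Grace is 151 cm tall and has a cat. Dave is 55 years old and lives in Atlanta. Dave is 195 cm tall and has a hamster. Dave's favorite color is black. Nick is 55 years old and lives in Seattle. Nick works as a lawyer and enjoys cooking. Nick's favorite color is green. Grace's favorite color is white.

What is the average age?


Sum=138, n=3, avg=46

46


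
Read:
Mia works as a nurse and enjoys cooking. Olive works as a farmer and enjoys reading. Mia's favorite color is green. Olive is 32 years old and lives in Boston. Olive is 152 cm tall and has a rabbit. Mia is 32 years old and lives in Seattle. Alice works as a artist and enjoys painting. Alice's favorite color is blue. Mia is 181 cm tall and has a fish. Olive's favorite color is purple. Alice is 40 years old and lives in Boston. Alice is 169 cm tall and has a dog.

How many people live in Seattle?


Count in Seattle: 1

1


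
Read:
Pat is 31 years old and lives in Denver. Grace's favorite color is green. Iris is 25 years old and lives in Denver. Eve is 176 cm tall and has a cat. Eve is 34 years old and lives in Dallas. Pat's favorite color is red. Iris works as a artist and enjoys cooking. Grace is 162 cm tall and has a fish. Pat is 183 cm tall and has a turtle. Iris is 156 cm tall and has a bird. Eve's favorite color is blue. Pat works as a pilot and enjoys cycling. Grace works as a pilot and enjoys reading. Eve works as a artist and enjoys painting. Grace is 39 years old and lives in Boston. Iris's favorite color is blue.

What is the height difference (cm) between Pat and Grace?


|183 - 162| = 21

21


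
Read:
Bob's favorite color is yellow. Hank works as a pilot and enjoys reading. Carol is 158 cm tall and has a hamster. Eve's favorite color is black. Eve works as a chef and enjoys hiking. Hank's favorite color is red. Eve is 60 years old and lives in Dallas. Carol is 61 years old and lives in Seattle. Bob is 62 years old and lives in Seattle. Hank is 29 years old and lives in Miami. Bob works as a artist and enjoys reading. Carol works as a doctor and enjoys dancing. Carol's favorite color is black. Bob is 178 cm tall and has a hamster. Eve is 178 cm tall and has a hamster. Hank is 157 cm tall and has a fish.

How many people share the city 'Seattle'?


Count: 2

2


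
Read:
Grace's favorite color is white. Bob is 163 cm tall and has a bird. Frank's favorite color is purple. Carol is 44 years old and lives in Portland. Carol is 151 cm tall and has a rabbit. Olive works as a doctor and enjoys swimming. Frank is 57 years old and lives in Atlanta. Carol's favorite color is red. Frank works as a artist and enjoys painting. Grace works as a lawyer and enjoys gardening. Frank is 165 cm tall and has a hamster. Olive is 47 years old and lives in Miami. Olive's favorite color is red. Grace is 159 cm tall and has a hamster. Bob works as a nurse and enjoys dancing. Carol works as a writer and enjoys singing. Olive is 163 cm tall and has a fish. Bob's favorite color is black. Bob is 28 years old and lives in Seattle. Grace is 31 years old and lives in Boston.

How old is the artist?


The artist is Frank, age 57

57


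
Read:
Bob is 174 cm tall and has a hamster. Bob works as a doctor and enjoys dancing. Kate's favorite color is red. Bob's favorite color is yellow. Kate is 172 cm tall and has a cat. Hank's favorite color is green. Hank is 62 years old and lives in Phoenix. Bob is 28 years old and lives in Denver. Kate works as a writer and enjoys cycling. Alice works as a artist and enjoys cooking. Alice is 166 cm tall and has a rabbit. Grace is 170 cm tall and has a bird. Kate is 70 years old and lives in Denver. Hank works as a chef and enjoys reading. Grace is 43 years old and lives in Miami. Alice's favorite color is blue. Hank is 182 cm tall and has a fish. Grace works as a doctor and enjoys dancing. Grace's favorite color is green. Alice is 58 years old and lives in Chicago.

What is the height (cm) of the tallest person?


Tallest: Hank at 182 cm

182


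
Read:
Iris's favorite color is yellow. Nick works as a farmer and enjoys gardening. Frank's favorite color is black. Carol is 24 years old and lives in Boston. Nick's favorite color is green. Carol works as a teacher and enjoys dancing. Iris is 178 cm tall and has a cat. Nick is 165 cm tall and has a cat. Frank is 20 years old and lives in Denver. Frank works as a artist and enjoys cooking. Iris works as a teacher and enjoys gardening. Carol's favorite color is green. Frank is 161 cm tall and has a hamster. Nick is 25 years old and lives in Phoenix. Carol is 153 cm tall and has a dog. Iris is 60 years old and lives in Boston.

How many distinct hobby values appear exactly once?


Unique hobby values: 2

2


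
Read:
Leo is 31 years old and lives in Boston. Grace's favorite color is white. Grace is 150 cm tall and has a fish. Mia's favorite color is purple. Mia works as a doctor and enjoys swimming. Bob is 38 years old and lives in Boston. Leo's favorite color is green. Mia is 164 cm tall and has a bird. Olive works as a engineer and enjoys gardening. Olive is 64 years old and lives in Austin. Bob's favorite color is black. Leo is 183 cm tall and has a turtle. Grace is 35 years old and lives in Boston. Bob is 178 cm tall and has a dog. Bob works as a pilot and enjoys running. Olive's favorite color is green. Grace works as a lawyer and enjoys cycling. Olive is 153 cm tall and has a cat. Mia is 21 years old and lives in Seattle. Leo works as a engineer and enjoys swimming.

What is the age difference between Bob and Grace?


|38 - 35| = 3

3


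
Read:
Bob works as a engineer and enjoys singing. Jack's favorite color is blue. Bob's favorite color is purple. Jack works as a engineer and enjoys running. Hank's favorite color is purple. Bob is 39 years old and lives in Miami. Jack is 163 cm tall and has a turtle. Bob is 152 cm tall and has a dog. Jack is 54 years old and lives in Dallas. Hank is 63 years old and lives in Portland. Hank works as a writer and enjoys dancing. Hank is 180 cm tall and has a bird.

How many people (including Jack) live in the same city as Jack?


Jack lives in Dallas. Count = 1

1


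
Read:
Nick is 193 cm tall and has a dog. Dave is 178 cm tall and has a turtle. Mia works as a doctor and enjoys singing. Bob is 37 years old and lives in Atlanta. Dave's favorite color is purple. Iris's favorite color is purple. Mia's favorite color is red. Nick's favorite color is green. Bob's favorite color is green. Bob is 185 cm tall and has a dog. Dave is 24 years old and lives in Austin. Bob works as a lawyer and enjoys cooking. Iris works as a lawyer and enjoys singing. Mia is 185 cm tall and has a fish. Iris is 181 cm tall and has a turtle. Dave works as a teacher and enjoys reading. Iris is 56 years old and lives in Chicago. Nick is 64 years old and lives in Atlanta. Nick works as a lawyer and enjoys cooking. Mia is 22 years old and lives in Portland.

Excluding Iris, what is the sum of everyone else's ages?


Sum (excluding Iris): 147

147


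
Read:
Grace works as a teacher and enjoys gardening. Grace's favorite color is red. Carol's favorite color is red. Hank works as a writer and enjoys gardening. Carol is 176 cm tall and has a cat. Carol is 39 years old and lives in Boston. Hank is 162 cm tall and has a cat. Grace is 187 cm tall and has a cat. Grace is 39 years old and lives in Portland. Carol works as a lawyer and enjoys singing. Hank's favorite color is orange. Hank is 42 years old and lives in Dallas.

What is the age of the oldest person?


Oldest: Hank at 42

42


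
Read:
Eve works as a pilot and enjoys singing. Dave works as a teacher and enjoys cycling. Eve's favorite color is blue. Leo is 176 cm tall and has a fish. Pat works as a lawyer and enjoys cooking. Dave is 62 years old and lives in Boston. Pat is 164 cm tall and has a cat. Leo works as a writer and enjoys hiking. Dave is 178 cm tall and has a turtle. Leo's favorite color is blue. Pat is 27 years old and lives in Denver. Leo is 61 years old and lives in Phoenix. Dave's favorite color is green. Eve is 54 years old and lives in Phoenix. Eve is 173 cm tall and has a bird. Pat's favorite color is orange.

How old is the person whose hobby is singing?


Person with hobby=singing is Eve, age 54

54


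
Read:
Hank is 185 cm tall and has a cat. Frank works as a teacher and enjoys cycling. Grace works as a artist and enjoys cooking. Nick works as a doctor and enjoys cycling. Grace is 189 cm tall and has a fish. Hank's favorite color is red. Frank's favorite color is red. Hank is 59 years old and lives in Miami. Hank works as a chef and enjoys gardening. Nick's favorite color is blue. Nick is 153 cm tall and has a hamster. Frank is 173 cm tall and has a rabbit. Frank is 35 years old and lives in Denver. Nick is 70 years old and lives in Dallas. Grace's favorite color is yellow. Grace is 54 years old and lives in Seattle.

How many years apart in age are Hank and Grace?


59 vs 54, diff = 5

5
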